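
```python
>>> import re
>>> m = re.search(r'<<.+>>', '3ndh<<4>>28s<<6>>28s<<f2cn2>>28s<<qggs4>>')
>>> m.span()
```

(4, 41)

Unlike `match`, `search` isn't anchored — it looks for the pattern anywhere in the string.
The match spans [4:41] → '<<4>>28s<<6>>28s<<f2cn2>>28s<<qggs4>>'.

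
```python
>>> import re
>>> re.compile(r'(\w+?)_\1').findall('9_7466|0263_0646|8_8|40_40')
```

['8', '40']

`\1` is not a pattern — it's the concrete string captured by group 1, re-applied verbatim.
`findall` collects group 1 from each match (2 total).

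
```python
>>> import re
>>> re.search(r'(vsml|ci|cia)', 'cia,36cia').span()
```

(0, 2)

Alternation tries branches left to right and keeps the first one that lets the overall match succeed at that position.
The match spans [0:2] → 'ci'.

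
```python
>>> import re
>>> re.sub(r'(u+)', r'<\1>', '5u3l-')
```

`\1` in the replacement pulls in group 1's text for each match.

'5<u>3l-'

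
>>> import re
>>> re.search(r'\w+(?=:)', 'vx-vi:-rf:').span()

(3, 5)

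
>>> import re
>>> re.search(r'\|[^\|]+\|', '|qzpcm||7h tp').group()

`search` walks the string left to right and returns the first match it finds.
The match spans [0:7] → '|qzpcm|'.

'|qzpcm|'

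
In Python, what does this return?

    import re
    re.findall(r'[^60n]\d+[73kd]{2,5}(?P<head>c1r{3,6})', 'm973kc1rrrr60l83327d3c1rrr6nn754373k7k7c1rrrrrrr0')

This matches any character except [60n], then one or more of a digit; then 2 to 5 of one of [73kd]; then the literal 'c1', then 3 to 6 of a literal 'r' (captured as 'head').
Matches: at [0:11] match 'm973kc1rrrr', group 1 = 'c1rrrr'; at [13:26] match 'l83327d3c1rrr', group 1 = 'c1rrr'; at [29:47] match '754373k7k7c1rrrrrr', group 1 = 'c1rrrrrr'.
`findall` collects group 1 from each match (3 total).

['c1rrrr', 'c1rrr', 'c1rrrrrr']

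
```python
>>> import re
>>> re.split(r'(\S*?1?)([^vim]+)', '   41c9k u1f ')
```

['', '', '   41c9k u1f ', '']

Pattern: zero or more of a non-whitespace character (lazy), then optionally a literal '1' (captured); then one or more of any character except [vim] (captured).
With a capturing group present, the delimiter's captured portion is kept in the result list.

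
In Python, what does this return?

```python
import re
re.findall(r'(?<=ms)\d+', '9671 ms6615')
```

The positive lookaround only admits positions where the adjacent text matches; those characters stay outside the span.
Matches: at [7:11] → '6615'.
With no groups in the pattern, `findall` gives back each whole match — 1 here.

['6615']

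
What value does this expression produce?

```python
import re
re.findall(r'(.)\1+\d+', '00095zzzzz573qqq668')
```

['0', 'z', 'q']

`\1` has to match the exact text group 1 already captured.
With a single group, `findall` returns only what that group captured — 3 items.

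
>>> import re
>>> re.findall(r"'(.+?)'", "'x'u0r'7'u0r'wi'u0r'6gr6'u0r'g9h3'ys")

['x', '7', 'wi', '6gr6', 'g9h3']

Because the quantifier is non-greedy, it stops expanding at the earliest point where the rest of the pattern can succeed.
Scanning left to right: at [0:3] match "'x'", group 1 = 'x'; at [6:9] match "'7'", group 1 = '7'; at [12:16] match "'wi'", group 1 = 'wi'; at [19:25] match "'6gr6'", group 1 = '6gr6'; at [28:34] match "'g9h3'", group 1 = 'g9h3'.
Because there's exactly one group, `findall` drops the full match and keeps group 1 from each hit.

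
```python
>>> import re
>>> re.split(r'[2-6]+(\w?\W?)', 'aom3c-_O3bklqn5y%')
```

['aom', 'c-', '_O', 'b', 'klqn', 'y%', '']

This matches one or more of a character in [2-6]; then optionally a word character, then optionally a non-word character (captured).
With a capturing group present, the delimiter's captured portion is kept in the result list.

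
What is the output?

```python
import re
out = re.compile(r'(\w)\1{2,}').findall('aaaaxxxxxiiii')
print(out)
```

['a', 'x', 'i']

The backreference `\1` re-matches whatever the first group consumed, character for character.
`findall` collects group 1 from each match (3 total).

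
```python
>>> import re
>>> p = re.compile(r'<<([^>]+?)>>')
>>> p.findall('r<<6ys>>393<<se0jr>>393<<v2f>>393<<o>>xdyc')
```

One capturing group, so `findall` returns just the captured substring from each match — 4 in all.

['6ys', 'se0jr', 'v2f', 'o']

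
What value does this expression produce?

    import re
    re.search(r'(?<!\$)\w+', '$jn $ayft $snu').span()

(2, 3)

`(?!…)`/`(?<!…)` only lets a position through if the neighbouring text does NOT match; no characters are consumed.
Unlike `match`, `search` isn't anchored — it looks for the pattern anywhere in the string.
The match spans [2:3] → 'n'.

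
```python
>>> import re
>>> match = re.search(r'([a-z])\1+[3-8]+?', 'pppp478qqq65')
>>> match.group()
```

`\1` has to match the exact text group 1 already captured.
`re.search` tries every starting position until one works.
The match spans [0:5] → 'pppp4'.
Captured: group 1 = 'p'.

'pppp4'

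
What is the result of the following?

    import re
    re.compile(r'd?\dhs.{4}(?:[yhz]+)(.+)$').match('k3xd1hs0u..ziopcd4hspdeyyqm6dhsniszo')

None

`re.match` only tries the pattern at the start of the string.
Here the pattern fails at index 0, so the call returns None.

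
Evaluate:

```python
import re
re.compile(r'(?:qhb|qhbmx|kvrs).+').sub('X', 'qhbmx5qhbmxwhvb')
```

Matches: at [0:15] → 'qhbmx5qhbmxwhvb'.
Every occurrence is swapped for 'X'.

'X'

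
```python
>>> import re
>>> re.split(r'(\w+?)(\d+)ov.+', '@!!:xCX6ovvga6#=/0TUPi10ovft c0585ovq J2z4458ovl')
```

The pattern matches one or more of a word character (lazy) (captured); then one or more of a digit (captured); then the literal 'ov', then one or more of any character.
Matches to split on: at [4:48] → 'xCX6ovvga6#=/0TUPi10ovft c0585ovq J2z4458ovl'.
The group in the pattern means `split` returns the separators' captures alongside the pieces.

['@!!:', 'xCX', '6', '']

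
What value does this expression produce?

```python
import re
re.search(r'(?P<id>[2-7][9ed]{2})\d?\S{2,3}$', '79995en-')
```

None

Here nothing in the string fits, so the call returns None.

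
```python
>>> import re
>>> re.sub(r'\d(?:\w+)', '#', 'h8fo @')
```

'h# @'

This matches a digit; then one or more of a word character (non-capturing group).
`sub` substitutes '#' at each match site.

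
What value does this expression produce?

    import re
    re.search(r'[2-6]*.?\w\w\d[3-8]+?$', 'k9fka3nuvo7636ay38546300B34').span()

(18, 27)

The pattern matches zero or more of a character in [2-6], then optionally any character, then a word character; then a word character, then a digit; then one or more of a character in [3-8] (lazy); then anchored at the end.
Unlike `match`, `search` isn't anchored — it looks for the pattern anywhere in the string.
The match spans [18:27] → '546300B34'.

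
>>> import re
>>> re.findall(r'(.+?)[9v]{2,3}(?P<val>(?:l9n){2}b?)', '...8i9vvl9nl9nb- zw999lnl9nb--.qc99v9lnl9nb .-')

The `?` after the quantifier makes it lazy — it takes as little as possible before letting the rest of the pattern try.
Multiple groups make `findall` return tuples — one 2-tuple for the one match.

[('...8i', 'l9nl9nb')]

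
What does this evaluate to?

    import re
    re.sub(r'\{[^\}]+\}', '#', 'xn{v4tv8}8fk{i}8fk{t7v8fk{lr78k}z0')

'xn#8fk#8fk#z0'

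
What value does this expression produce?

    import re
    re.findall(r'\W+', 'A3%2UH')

['%']

This matches one or more of a non-word character.
Scanning left to right: at [2:3] → '%'.
`findall` yields the raw match text (1 of them) because the pattern has no groups.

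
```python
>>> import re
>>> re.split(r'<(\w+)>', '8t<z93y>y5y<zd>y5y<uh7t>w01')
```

['8t', 'z93y', 'y5y', 'zd', 'y5y', 'uh7t', 'w01']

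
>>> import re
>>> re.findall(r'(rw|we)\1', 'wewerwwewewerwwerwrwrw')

['we', 'we', 'rw']

A backreference is literal: `\1` must see the identical characters the first group matched.
`findall` collects group 1 from each match (3 total).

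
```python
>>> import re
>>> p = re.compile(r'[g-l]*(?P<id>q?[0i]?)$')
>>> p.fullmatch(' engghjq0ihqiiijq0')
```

`re.fullmatch` requires the pattern to consume the entire string.
Here the pattern can't cover the whole string, so the call returns None.

None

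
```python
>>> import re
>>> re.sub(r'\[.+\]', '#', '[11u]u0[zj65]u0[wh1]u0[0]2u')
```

'#2u'

Every occurrence is swapped for '#'.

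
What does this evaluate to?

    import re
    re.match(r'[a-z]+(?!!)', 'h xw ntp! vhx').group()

The negative lookaround is zero-width — it rules out positions where the adjacent text would match, without consuming anything.
`match` is anchored at position 0; if the pattern doesn't fit there, it returns None.
The match spans [0:1] → 'h'.

'h'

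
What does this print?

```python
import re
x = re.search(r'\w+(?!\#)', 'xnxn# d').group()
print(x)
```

xnx

The negative lookaround is zero-width — it rules out positions where the adjacent text would match, without consuming anything.
`re.search` scans for the first position where the pattern succeeds.
The match spans [0:3] → 'xnx'.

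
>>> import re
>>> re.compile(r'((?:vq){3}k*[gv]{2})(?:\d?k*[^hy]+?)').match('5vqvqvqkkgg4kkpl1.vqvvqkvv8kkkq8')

Pattern: the literal 'vq' repeated 3 times, then zero or more of the literal 'k', then exactly 2 of one of [gv] (captured); then optionally a digit, then zero or more of a literal 'k', then one or more of any character except [hy] (lazy) (non-capturing group).
With `match`, the pattern is implicitly anchored at the beginning.
Here the pattern fails at index 0, so the call returns None.

None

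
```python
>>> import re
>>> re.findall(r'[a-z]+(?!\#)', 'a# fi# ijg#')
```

['f', 'ij']

The negative lookahead/lookbehind blocks any match where the forbidden context is present.
With no groups in the pattern, `findall` gives back each whole match — 2 here.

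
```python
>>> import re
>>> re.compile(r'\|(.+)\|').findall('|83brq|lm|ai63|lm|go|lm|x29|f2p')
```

['83brq|lm|ai63|lm|go|lm|x29']

`findall` collects group 1 from the one match (1 total).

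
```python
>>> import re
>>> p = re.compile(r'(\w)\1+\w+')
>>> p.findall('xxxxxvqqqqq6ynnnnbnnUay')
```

The backreference `\1` re-matches whatever the first group consumed, character for character.
Because there's exactly one group, `findall` drops the full match and keeps group 1 from the one hit.

['x']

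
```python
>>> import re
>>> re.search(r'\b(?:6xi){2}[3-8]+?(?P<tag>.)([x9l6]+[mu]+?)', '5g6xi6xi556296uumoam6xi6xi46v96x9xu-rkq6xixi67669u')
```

The pattern matches a word boundary (`\b`, zero-width); then the literal '6xi' repeated 2 times, then one or more of a character in [3-8] (lazy); then any character (captured as 'tag'); then one or more of one of [x9l6], then one or more of one of [mu] (lazy) (captured).
Here the pattern never matches, so the call returns None.

None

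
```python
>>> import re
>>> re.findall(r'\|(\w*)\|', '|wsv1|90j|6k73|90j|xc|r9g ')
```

['wsv1', '6k73', 'xc']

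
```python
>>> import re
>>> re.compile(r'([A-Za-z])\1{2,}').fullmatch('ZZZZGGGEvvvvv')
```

None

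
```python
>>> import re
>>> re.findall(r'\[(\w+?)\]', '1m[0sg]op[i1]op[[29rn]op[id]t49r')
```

['0sg', 'i1', '29rn', 'id']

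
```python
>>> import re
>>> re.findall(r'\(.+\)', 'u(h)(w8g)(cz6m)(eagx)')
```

['(h)(w8g)(cz6m)(eagx)']

Matches: at [1:21] → '(h)(w8g)(cz6m)(eagx)'.
With no groups in the pattern, `findall` gives back each whole match — 1 here.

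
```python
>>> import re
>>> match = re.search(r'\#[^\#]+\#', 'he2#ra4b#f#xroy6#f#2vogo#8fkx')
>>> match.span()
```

(3, 9)

The match spans [3:9] → '#ra4b#'.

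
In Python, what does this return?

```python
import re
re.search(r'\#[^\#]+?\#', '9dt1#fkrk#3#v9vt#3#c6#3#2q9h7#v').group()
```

The match spans [4:10] → '#fkrk#'.

'#fkrk#'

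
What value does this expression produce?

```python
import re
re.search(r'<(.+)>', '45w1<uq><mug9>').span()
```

Unlike `match`, `search` isn't anchored — it looks for the pattern anywhere in the string.
The match spans [4:14] → '<uq><mug9>'.
Captured: group 1 = 'uq><mug9'.

(4, 14)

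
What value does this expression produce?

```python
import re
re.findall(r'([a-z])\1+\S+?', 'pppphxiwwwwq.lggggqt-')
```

['p', 'w', 'g']

The backreference `\1` re-matches whatever the first group consumed, character for character.
With a single group, `findall` returns only what that group captured — 3 items.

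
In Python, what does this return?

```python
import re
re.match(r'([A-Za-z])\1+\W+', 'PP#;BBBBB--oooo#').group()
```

'PP#;'

`\1` has to match the exact text group 1 already captured.
`re.match` only tries the pattern at the start of the string.
The match spans [0:4] → 'PP#;'.
Captured: group 1 = 'P'.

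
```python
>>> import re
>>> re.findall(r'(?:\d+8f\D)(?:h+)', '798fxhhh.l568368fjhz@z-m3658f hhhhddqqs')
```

['798fxhhh', '568368fjh', '3658f hhhh']

The pattern matches one or more of a digit, then the literal '8f', then a non-digit (non-capturing group); then one or more of a literal 'h' (non-capturing group).
`findall` yields the raw match text (3 of them) because the pattern has no groups.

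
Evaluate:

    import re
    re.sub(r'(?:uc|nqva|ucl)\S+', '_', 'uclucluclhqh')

Matches: at [0:12] → 'uclucluclhqh'.
Each match is replaced by '_'.

'_'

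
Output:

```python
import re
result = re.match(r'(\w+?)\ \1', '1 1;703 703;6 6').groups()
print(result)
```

('1',)

`\1` is not a pattern — it's the concrete string captured by group 1, re-applied verbatim.
`re.match` only tries the pattern at the start of the string.
The match spans [0:3] → '1 1'.
Captured: group 1 = '1'.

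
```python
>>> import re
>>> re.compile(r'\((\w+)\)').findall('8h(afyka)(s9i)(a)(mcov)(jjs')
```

Matches: at [2:9] match '(afyka)', group 1 = 'afyka'; at [9:14] match '(s9i)', group 1 = 's9i'; at [14:17] match '(a)', group 1 = 'a'; at [17:23] match '(mcov)', group 1 = 'mcov'.
One capturing group, so `findall` returns just the captured substring from each match — 4 in all.

['afyka', 's9i', 'a', 'mcov']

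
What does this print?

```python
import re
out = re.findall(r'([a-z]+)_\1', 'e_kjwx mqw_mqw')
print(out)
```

A backreference is literal: `\1` must see the identical characters the first group matched.
One capturing group, so `findall` returns just the captured substring from the one match — 1 in all.

['mqw']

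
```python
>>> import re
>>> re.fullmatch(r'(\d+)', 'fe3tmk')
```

None

`re.fullmatch` requires the pattern to consume the entire string.
Here there's no way to consume every character, so the call returns None.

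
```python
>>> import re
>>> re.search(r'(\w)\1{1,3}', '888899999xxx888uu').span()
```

(0, 4)

The backreference `\1` re-matches whatever the first group consumed, character for character.
The match spans [0:4] → '8888'.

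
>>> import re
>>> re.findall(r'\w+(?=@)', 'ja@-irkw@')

The `(?=…)`/`(?<=…)` assertion just peeks at neighbouring text; it doesn't advance the match position.
`findall` yields the raw match text (2 of them) because the pattern has no groups.

['ja', 'irkw']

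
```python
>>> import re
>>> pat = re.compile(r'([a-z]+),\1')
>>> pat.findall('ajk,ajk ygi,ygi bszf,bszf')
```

['ajk', 'ygi', 'bszf']

`\1` has to match the exact text group 1 already captured.
Because there's exactly one group, `findall` drops the full match and keeps group 1 from each hit.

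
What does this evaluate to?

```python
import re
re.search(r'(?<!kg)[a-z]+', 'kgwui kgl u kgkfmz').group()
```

A negative assertion filters positions out without eating any characters.
`search` walks the string left to right and returns the first match it finds.
The match spans [0:5] → 'kgwui'.

'kgwui'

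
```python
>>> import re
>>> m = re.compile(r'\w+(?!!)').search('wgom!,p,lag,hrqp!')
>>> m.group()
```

Because the assertion is negative and zero-width, positions next to the forbidden text are skipped.
The match spans [0:3] → 'wgo'.

'wgo'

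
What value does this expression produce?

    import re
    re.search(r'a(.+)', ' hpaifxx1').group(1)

Pattern: a literal 'a'; then one or more of any character (captured).
`search` walks the string left to right and returns the first match it finds.
The match spans [3:9] → 'aifxx1'.
Captured: group 1 = 'ifxx1'.

'ifxx1'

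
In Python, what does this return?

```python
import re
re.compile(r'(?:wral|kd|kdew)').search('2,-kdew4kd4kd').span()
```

The regex engine tests alternatives in the order written; an earlier branch that matches wins even if a later one would match more.
`re.search` scans for the first position where the pattern succeeds.
The match spans [3:5] → 'kd'.

(3, 5)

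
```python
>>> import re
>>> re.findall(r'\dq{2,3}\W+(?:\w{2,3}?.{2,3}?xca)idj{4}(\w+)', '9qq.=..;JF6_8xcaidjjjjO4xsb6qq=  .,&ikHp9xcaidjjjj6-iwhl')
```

['O4xsb6qq']

`findall` collects group 1 from the one match (1 total).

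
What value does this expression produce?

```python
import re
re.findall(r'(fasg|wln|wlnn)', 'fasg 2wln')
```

Scanning left to right: at [0:4] match 'fasg', group 1 = 'fasg'; at [6:9] match 'wln', group 1 = 'wln'.
Because there's exactly one group, `findall` drops the full match and keeps group 1 from each hit.

['fasg', 'wln']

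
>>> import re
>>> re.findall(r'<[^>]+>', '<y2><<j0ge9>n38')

Scanning left to right: at [0:4] → '<y2>'; at [4:12] → '<<j0ge9>'.
Since nothing is captured, `findall` lists the 2 matched substrings directly.

['<y2>', '<<j0ge9>']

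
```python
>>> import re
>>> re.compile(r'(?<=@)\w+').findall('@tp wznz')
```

['tp']

The positive lookaround only admits positions where the adjacent text matches; those characters stay outside the span.
Since nothing is captured, `findall` lists the 1 matched substring directly.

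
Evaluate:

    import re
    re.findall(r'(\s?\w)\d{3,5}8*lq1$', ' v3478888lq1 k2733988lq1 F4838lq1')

The pattern matches optionally whitespace, then a word character (captured); then 3 to 5 of a digit, then zero or more of the literal '8', then the literal 'lq1'; then anchored at the end.
Scanning left to right: at [24:33] match ' F4838lq1', group 1 = ' F'.
`findall` collects group 1 from the one match (1 total).

[' F']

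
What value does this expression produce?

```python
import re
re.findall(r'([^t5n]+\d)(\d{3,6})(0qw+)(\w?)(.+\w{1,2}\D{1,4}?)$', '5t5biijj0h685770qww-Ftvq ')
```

[('biijj0h68', '577', '0qww', '', '-Ftvq ')]

This matches one or more of any character except [t5n], then a digit (captured); then 3 to 6 of a digit (captured); then the literal '0q', then one or more of a literal 'w' (captured); then optionally a word character (captured); then one or more of any character, then 1 to 2 of a word character, then 1 to 4 of a non-digit (lazy) (captured); then anchored at the end.
Walking the string: at [3:25] match 'biijj0h685770qww-Ftvq ', groups = ('biijj0h68', '577', '0qww', '', '-Ftvq ').
`findall` packs the 5 group values into a tuple for every match.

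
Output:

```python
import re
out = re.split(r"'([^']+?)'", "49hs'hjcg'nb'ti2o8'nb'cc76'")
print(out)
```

['49hs', 'hjcg', 'nb', 'ti2o8', 'nb', 'cc76', '']

Matches to split on: at [4:10] → "'hjcg'"; at [12:19] → "'ti2o8'"; at [21:27] → "'cc76'".
The group in the pattern means `split` returns the separators' captures alongside the pieces.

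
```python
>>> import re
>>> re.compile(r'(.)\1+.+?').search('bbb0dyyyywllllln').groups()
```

The backreference `\1` re-matches whatever the first group consumed, character for character.
`re.search` tries every starting position until one works.
The match spans [0:4] → 'bbb0'.
Captured: group 1 = 'b'.

('b',)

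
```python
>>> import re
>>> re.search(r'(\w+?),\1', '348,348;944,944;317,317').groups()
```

The match spans [0:7] → '348,348'.
Captured: group 1 = '348'.

('348',)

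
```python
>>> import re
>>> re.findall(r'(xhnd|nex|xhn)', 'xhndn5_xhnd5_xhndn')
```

Alternation isn't longest-match — the leftmost alternative that fits at this position is chosen.
Scanning left to right: at [0:4] match 'xhnd', group 1 = 'xhnd'; at [7:11] match 'xhnd', group 1 = 'xhnd'; at [13:17] match 'xhnd', group 1 = 'xhnd'.
One capturing group, so `findall` returns just the captured substring from each match — 3 in all.

['xhnd', 'xhnd', 'xhnd']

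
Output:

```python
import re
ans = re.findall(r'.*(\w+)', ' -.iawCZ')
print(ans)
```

This matches zero or more of any character; then one or more of a word character (captured).
Matches: at [0:8] match ' -.iawCZ', group 1 = 'Z'.
One capturing group, so `findall` returns just the captured substring from the one match — 1 in all.

['Z']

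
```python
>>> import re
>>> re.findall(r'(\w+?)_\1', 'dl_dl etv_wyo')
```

['dl']

A backreference is literal: `\1` must see the identical characters the first group matched.
`findall` collects group 1 from the one match (1 total).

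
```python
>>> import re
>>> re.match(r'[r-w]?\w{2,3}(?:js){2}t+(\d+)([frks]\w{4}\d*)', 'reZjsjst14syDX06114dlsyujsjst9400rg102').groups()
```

('14', 'syDX06114')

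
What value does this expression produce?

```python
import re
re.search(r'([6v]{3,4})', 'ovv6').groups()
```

The pattern matches 3 to 4 of one of [6v] (captured).
Unlike `match`, `search` isn't anchored — it looks for the pattern anywhere in the string.
The match spans [1:4] → 'vv6'.
Captured: group 1 = 'vv6'.

('vv6',)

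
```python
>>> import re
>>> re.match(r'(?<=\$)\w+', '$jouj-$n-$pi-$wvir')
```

None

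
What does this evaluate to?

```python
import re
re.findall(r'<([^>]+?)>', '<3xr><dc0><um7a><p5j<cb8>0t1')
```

One capturing group, so `findall` returns just the captured substring from each match — 4 in all.

['3xr', 'dc0', 'um7a', 'p5j<cb8']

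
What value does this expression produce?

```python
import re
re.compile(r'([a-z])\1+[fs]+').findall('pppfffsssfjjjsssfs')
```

`\1` is not a pattern — it's the concrete string captured by group 1, re-applied verbatim.
Matches: at [0:10] match 'pppfffsssf', group 1 = 'p'; at [10:18] match 'jjjsssfs', group 1 = 'j'.
`findall` collects group 1 from each match (2 total).

['p', 'j']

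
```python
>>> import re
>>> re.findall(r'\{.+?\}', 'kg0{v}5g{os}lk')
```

A `+?`/`*?`/`{m,n}?` starts at its minimum and grows only as far as needed for what follows to match.
No capturing groups, so `findall` returns the 2 full match strings.

['{v}', '{os}']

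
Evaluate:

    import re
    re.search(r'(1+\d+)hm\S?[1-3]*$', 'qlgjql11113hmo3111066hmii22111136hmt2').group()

Pattern: one or more of the literal '1', then one or more of a digit (captured); then the literal 'hm', then optionally a non-whitespace character, then zero or more of a character in [1-3]; then anchored at the end.
The match spans [27:37] → '111136hmt2'.

'111136hmt2'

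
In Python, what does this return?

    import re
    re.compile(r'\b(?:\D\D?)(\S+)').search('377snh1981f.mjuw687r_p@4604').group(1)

The pattern matches a word boundary (`\b`, zero-width); then a non-digit, then optionally a non-digit (non-capturing group); then one or more of a non-whitespace character (captured).
Unlike `match`, `search` isn't anchored — it looks for the pattern anywhere in the string.
The match spans [11:27] → '.mjuw687r_p@4604'.
Captured: group 1 = 'juw687r_p@4604'.

'juw687r_p@4604'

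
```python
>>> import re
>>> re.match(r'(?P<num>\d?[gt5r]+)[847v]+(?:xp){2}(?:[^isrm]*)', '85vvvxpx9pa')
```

None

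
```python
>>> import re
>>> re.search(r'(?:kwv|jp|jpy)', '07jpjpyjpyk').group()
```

`search` walks the string left to right and returns the first match it finds.
The match spans [2:4] → 'jp'.

'jp'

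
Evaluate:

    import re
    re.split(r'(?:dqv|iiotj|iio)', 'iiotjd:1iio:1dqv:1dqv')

['', 'd:1', ':1', ':1', '']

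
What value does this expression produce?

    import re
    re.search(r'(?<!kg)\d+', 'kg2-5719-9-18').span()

Because the assertion is negative and zero-width, positions next to the forbidden text are skipped.
`search` walks the string left to right and returns the first match it finds.
The match spans [4:8] → '5719'.

(4, 8)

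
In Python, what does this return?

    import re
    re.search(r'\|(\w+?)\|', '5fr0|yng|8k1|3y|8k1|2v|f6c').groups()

Unlike `match`, `search` isn't anchored — it looks for the pattern anywhere in the string.
The match spans [4:9] → '|yng|'.
Captured: group 1 = 'yng'.

('yng',)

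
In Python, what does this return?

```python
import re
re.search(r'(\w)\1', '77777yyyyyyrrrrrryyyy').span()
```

(0, 2)

`\1` has to match the exact text group 1 already captured.
`search` walks the string left to right and returns the first match it finds.
The match spans [0:2] → '77'.
Captured: group 1 = '7'.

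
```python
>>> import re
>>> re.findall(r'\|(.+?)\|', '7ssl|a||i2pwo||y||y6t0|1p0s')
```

['a', 'i2pwo', 'y', 'y6t0']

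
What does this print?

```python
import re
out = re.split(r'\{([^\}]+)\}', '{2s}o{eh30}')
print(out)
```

['', '2s', 'o', 'eh30', '']

Matches to split on: at [0:4] → '{2s}'; at [5:11] → '{eh30}'.
The group in the pattern means `split` returns the separators' captures alongside the pieces.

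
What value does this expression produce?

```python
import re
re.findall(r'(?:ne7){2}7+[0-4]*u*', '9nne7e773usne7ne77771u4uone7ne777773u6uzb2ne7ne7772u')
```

['ne7ne77771u', 'ne7ne777773u', 'ne7ne7772u']

The pattern matches the literal 'ne7' repeated 2 times, then one or more of a literal '7'; then zero or more of a character in [0-4], then zero or more of the literal 'u'.
Walking the string: at [11:22] → 'ne7ne77771u'; at [25:37] → 'ne7ne777773u'; at [42:52] → 'ne7ne7772u'.
With no groups in the pattern, `findall` gives back each whole match — 3 here.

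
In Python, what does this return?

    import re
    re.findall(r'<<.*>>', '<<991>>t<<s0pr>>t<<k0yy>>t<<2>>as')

['<<991>>t<<s0pr>>t<<k0yy>>t<<2>>']

Scanning left to right: at [0:31] → '<<991>>t<<s0pr>>t<<k0yy>>t<<2>>'.
Since nothing is captured, `findall` lists the 1 matched substring directly.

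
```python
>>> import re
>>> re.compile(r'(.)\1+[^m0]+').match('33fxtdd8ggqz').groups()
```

The backreference `\1` re-matches whatever the first group consumed, character for character.
`re.match` won't scan ahead — the pattern has to work from the very first character.
The match spans [0:12] → '33fxtdd8ggqz'.
Captured: group 1 = '3'.

('3',)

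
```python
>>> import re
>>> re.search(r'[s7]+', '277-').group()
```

'77'

The pattern matches one or more of one of [s7].
`re.search` scans for the first position where the pattern succeeds.
The match spans [1:3] → '77'.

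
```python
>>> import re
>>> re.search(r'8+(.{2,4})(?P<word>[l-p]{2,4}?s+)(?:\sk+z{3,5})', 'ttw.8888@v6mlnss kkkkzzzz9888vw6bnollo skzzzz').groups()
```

The pattern matches one or more of a literal '8'; then 2 to 4 of any character (captured); then 2 to 4 of a character in [l-p] (lazy), then one or more of a literal 's' (captured as 'word'); then whitespace, then one or more of a literal 'k', then 3 to 5 of the literal 'z' (non-capturing group).
`re.search` scans for the first position where the pattern succeeds.
The match spans [4:25] → '8888@v6mlnss kkkkzzzz'.
Captured: group 1 = '@v6m', group 2 = 'lnss'.

('@v6m', 'lnss')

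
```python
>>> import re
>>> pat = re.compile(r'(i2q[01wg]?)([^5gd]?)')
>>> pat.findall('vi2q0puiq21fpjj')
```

Pattern: the literal 'i2q', then optionally one of [01wg] (captured); then optionally any character except [5gd] (captured).
Matches: at [1:6] match 'i2q0p', groups = ('i2q0', 'p').
With 2 capturing groups, `findall` returns a 2-tuple per match.

[('i2q0', 'p')]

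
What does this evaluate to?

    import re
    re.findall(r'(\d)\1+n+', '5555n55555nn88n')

['5', '5', '8']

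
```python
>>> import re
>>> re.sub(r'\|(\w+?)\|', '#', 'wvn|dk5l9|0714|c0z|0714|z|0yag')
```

Matches: at [3:10] → '|dk5l9|'; at [14:19] → '|c0z|'; at [23:26] → '|z|'.
Each match is replaced by '#'.

'wvn#0714#0714#0yag'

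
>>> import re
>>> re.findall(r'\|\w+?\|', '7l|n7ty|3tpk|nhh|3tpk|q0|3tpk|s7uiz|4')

['|n7ty|', '|nhh|', '|q0|', '|s7uiz|']

Scanning left to right: at [2:8] → '|n7ty|'; at [12:17] → '|nhh|'; at [21:25] → '|q0|'; at [29:36] → '|s7uiz|'.
No capturing groups, so `findall` returns the 4 full match strings.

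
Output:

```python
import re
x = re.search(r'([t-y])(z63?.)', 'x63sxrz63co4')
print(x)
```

None

Here nothing in the string fits, so the call returns None.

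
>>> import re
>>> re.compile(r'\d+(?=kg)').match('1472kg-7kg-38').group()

The `(?=…)`/`(?<=…)` assertion just peeks at neighbouring text; it doesn't advance the match position.
`re.match` won't scan ahead — the pattern has to work from the very first character.
The match spans [0:4] → '1472'.

'1472'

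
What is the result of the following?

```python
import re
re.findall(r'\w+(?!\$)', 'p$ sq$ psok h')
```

The negative lookaround is zero-width — it rules out positions where the adjacent text would match, without consuming anything.
Scanning left to right: at [3:4] → 's'; at [7:11] → 'psok'; at [12:13] → 'h'.
With no groups in the pattern, `findall` gives back each whole match — 3 here.

['s', 'psok', 'h']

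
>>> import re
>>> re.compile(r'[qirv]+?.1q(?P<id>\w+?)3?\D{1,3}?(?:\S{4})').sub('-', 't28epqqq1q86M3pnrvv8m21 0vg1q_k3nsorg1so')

The pattern matches one or more of one of [qirv] (lazy), then any character, then the literal '1q'; then one or more of a word character (lazy) (captured as 'id'); then optionally the literal '3', then 1 to 3 of a non-digit (lazy); then exactly 4 of a non-whitespace character (non-capturing group).
Matches: at [5:17] → 'qqq1q86M3pnr'; at [25:35] → 'vg1q_k3nso'.
Each match is replaced by '-'.

't28ep-vv8m21 0-rg1so'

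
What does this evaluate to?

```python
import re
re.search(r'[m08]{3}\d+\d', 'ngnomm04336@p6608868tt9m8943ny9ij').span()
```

(4, 11)

The pattern matches exactly 3 of one of [m08]; then one or more of a digit, then a digit.
`re.search` tries every starting position until one works.
The match spans [4:11] → 'mm04336'.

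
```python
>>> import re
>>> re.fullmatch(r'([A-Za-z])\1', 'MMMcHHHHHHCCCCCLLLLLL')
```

None

After group 1 captures some text, `\1` only succeeds where that same text appears again.
For `fullmatch`, every character of the input must be accounted for by the pattern.
Here there's no way to consume every character, so the call returns None.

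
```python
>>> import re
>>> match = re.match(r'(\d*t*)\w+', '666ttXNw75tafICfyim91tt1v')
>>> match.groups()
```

('666tt',)

The pattern matches zero or more of a digit, then zero or more of the literal 't' (captured); then one or more of a word character.
`re.match` only tries the pattern at the start of the string.
The match spans [0:25] → '666ttXNw75tafICfyim91tt1v'.
Captured: group 1 = '666tt'.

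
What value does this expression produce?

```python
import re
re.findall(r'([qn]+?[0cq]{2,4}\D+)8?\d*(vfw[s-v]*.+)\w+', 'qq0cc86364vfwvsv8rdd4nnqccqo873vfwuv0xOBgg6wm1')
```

[('qq0cc', 'vfwvsv8rdd4nnqccqo873vfwuv0xOBgg6wm')]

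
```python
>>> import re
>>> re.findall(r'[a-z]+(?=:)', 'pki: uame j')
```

['pki']

The lookaround is zero-width — it requires the adjacent text to match without consuming it, so the asserted text isn't part of the match.
No capturing groups, so `findall` returns the 1 full match string.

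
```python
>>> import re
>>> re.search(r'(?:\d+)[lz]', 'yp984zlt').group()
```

'984z'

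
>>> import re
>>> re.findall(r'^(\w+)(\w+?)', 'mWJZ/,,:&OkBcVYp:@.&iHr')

[('mWJ', 'Z')]

Multiple groups make `findall` return tuples — one 2-tuple for the one match.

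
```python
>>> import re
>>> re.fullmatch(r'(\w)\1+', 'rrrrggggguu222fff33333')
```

For `fullmatch`, every character of the input must be accounted for by the pattern.
Here the pattern can't cover the whole string, so the call returns None.

None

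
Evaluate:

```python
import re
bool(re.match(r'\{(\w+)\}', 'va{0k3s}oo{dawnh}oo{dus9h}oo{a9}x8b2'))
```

False

`re.match` only tries the pattern at the start of the string.
Here position 0 doesn't satisfy it, so the call returns None, and `bool(None)` is False.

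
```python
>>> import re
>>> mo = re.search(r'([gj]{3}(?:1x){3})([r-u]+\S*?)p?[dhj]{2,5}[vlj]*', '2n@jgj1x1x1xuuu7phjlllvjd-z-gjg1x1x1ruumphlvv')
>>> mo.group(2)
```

'uuu7'

Pattern: exactly 3 of one of [gj], then the literal '1x' repeated 3 times (captured); then one or more of a character in [r-u], then zero or more of a non-whitespace character (lazy) (captured); then optionally a literal 'p', then 2 to 5 of one of [dhj], then zero or more of one of [vlj].
With the lazy modifier that quantifier settles for the fewest repetitions that let the rest of the pattern succeed (the atoms after it are unaffected and can still be greedy).
`search` walks the string left to right and returns the first match it finds.
The match spans [3:24] → 'jgj1x1x1xuuu7phjlllvj'.
Captured: group 1 = 'jgj1x1x1x', group 2 = 'uuu7'.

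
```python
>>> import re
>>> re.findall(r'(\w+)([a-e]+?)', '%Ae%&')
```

[('A', 'e')]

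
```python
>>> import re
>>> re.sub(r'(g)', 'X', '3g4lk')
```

The pattern matches a literal 'g' (captured).
Matches: at [1:2] → 'g'.
Every occurrence is swapped for 'X'.

'3X4lk'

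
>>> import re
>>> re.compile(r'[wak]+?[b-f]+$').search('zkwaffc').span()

This matches one or more of one of [wak] (lazy); then one or more of a character in [b-f]; then anchored at the end.
`search` walks the string left to right and returns the first match it finds.
The match spans [1:7] → 'kwaffc'.

(1, 7)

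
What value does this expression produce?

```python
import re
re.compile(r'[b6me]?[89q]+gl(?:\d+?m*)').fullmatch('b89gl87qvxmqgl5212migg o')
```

The pattern matches optionally one of [b6me], then one or more of one of [89q], then the literal 'gl'; then one or more of a digit (lazy), then zero or more of the literal 'm' (non-capturing group).
For `fullmatch`, every character of the input must be accounted for by the pattern.
Here the pattern can't cover the whole string, so the call returns None.

None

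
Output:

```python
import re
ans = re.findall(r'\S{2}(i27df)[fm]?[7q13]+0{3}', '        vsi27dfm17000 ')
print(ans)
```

This matches exactly 2 of a non-whitespace character; then the literal 'i27', then the literal 'df' (captured); then optionally one of [fm], then one or more of one of [7q13], then exactly 3 of a literal '0'.
Walking the string: at [8:21] match 'vsi27dfm17000', group 1 = 'i27df'.
With a single group, `findall` returns only what that group captured — 1 item.

['i27df']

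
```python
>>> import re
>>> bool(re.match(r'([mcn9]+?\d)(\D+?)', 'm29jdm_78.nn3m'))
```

False

Pattern: one or more of one of [mcn9] (lazy), then a digit (captured); then one or more of a non-digit (lazy) (captured).
`match` is anchored at position 0; if the pattern doesn't fit there, it returns None.
Here the string doesn't start with a match, so the call returns None, and `bool(None)` is False.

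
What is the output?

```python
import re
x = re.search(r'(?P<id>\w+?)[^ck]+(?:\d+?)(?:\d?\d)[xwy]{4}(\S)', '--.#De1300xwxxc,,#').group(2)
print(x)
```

c

This matches one or more of a word character (lazy) (captured as 'id'); then one or more of any character except [ck]; then one or more of a digit (lazy) (non-capturing group); then optionally a digit, then a digit (non-capturing group); then exactly 4 of one of [xwy]; then a non-whitespace character (captured).
`search` walks the string left to right and returns the first match it finds.
The match spans [4:15] → 'De1300xwxxc'.
Captured: group 1 = 'D', group 2 = 'c'.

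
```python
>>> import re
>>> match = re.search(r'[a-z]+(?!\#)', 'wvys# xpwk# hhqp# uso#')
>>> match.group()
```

The negative lookahead/lookbehind blocks any match where the forbidden context is present.
The match spans [0:3] → 'wvy'.

'wvy'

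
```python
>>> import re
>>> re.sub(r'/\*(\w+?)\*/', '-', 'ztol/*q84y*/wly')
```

'ztol-wly'

Matches: at [4:12] → '/*q84y*/'.
Every occurrence is swapped for '-'.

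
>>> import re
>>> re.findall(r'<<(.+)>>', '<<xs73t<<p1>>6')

Matches: at [0:13] match '<<xs73t<<p1>>', group 1 = 'xs73t<<p1'.
`findall` collects group 1 from the one match (1 total).

['xs73t<<p1']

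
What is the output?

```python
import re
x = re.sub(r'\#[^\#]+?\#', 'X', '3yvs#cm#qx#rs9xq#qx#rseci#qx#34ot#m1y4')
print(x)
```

3yvsXqxXqxXqxXm1y4

Matches: at [4:8] → '#cm#'; at [10:17] → '#rs9xq#'; at [19:26] → '#rseci#'; at [28:34] → '#34ot#'.
`sub` substitutes 'X' at each match site.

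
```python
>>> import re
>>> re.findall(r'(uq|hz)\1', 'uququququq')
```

['uq', 'uq']

A backreference is literal: `\1` must see the identical characters the first group matched.
One capturing group, so `findall` returns just the captured substring from each match — 2 in all.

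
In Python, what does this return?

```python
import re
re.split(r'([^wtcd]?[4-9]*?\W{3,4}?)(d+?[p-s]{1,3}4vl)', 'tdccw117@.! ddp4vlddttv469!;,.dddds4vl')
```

The group in the pattern means `split` returns the separators' captures alongside the pieces.

['tdccw1', '17@.! ', 'ddp4vl', 'ddtt', 'v469!;,.', 'dddds4vl', '']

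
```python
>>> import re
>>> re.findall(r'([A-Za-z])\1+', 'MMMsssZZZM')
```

A backreference is literal: `\1` must see the identical characters the first group matched.
`findall` collects group 1 from each match (3 total).

['M', 's', 'Z']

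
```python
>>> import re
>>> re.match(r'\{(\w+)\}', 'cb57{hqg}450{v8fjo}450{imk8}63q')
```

None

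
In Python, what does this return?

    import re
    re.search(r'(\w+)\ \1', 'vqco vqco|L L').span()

(0, 9)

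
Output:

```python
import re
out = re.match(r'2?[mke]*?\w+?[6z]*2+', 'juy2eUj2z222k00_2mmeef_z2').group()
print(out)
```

Pattern: optionally a literal '2', then zero or more of one of [mke] (lazy), then one or more of a word character (lazy); then zero or more of one of [6z]; then one or more of a literal '2'.
Because the quantifier is non-greedy, it stops expanding at the earliest point where the rest of the pattern can succeed.
`re.match` won't scan ahead — the pattern has to work from the very first character.
The match spans [0:4] → 'juy2'.

juy2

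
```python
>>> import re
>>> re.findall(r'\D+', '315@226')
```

This matches one or more of a non-digit.
Scanning left to right: at [3:4] → '@'.
No capturing groups, so `findall` returns the 1 full match string.

['@']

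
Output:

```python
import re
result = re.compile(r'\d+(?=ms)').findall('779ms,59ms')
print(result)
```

The `(?=…)`/`(?<=…)` assertion just peeks at neighbouring text; it doesn't advance the match position.
With no groups in the pattern, `findall` gives back each whole match — 2 here.

['779', '59']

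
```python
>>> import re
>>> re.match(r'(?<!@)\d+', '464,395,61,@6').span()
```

(0, 3)

`(?!…)`/`(?<!…)` only lets a position through if the neighbouring text does NOT match; no characters are consumed.
With `match`, the pattern is implicitly anchored at the beginning.
The match spans [0:3] → '464'.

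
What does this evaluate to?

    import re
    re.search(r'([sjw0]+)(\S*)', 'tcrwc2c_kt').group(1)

'w'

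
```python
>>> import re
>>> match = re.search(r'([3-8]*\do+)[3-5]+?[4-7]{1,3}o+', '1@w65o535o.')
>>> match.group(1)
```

'65o'

The match spans [3:10] → '65o535o'.
Captured: group 1 = '65o'.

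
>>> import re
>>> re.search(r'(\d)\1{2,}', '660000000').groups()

('0',)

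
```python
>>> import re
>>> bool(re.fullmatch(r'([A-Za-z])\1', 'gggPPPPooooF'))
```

False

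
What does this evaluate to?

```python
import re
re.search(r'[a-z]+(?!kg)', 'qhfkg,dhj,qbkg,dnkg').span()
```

(0, 5)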